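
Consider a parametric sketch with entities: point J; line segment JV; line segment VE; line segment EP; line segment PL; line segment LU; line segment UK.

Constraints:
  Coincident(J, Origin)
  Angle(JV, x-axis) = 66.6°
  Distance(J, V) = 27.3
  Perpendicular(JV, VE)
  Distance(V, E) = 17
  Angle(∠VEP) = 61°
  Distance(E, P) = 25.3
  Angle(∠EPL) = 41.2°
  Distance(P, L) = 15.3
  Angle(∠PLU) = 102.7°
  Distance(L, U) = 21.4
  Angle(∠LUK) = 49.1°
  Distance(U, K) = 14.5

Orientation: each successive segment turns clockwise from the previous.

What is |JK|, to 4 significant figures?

22.74

J is at the origin; JV runs at 66.6° with length 27.3, so V = (10.84, 25.05). JV is perpendicular to VE, so VE runs at -23.40°; with |VE| = 17.0, E = (26.44, 18.30). ∠VEP = 61.0° gives EP at -142.4° from the x-axis; with |EP| = 25.3, P = (6.399, 2.867). ∠EPL = 41.2° gives PL at 78.80° from the x-axis; with |PL| = 15.3, L = (9.371, 17.88). ∠PLU = 102.7° gives LU at 1.500° from the x-axis; with |LU| = 21.4, U = (30.76, 18.44). ∠LUK = 49.1° gives UK at -129.4° from the x-axis; with |UK| = 14.5, K = (21.56, 7.231). Then |JK| = |K − J| = 22.74.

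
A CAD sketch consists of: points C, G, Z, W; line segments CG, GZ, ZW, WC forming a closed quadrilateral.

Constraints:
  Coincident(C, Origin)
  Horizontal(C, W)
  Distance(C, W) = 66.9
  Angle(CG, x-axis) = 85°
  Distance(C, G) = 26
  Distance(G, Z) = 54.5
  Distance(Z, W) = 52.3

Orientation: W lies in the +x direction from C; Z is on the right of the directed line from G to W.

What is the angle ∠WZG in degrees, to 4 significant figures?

81.35°

Checks: |GZ| = 54.50 ✓; |ZW| = 52.30 ✓.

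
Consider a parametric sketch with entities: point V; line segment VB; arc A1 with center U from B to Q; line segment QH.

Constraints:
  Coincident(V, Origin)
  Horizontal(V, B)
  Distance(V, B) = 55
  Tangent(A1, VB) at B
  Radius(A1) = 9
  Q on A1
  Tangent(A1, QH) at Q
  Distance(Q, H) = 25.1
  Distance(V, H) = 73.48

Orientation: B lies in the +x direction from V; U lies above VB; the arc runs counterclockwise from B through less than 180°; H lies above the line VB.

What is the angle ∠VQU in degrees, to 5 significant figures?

10.719°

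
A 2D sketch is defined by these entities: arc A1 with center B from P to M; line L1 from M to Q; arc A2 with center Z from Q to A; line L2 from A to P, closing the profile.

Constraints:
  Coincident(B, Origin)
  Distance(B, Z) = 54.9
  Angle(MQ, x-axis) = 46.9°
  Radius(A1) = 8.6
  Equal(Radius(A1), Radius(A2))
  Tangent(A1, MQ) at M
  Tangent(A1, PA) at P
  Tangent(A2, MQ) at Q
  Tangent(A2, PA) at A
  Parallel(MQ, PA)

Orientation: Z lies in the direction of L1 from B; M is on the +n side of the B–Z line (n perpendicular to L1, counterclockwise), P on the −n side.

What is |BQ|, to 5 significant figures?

55.570

The slot axis is L1's direction at 46.9°, so u = (cos 46.9°, sin 46.9°) = (0.68327, 0.73016) and n = (−sin 46.9°, cos 46.9°) = (-0.73016, 0.68327). B is at the origin and Z lies 54.9 along u from B, so Z = 54.9·u = (37.512, 40.086). Tangency of A1 to both parallel lines with radius 8.6 puts M and P at B ± 8.6·n: M = (-6.2794, 5.8762), P = (6.2794, -5.8762). Equal radii place Q and A the same way about Z: Q = Z + 8.6·n = (31.232, 45.962), A = Z − 8.6·n = (43.791, 34.210). Then |BQ| = |Q − B| = 55.570.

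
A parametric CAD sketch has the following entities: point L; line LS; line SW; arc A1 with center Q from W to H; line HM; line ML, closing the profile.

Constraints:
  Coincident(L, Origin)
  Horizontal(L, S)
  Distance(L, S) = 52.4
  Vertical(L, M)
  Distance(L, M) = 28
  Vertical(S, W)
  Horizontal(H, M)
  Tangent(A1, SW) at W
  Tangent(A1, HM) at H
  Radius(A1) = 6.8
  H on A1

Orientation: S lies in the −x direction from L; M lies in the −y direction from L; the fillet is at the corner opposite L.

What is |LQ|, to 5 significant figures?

50.287

L is at the origin; LS is horizontal with |LS| = 52.4 and S on the −x side, so S = (-52.400, 0.0000). LM is vertical with |LM| = 28.0 and M on the −y side, so M = (0.0000, -28.000). The virtual corner opposite L is at (-52.400, -28.000). Since A1 is tangent to SW there, QW ⟂ SW and the tangent condition forces QH to be normal to HM, with radius 6.8, so the center Q sits 6.8 in from both sides at Q = (-45.600, -21.200). Then |LQ| = |Q − L| = 50.287.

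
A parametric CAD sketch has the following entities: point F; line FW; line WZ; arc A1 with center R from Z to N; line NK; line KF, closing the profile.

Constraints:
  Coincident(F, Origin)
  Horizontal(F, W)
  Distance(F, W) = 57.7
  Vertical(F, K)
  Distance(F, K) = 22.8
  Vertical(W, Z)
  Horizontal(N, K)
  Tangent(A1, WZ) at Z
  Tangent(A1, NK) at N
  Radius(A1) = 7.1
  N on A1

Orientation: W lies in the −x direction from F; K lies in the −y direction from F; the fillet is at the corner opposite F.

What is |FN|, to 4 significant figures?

55.50

F is at the origin; FW is horizontal with |FW| = 57.7 and W on the −x side, so W = (-57.70, 0.000). F and K share the same x with |FK| = 22.8 and K on the −y side, so K = (0.000, -22.80). The virtual corner opposite F is at (-57.70, -22.80). Since A1 is tangent to WZ there, RZ ⟂ WZ and A1 meets NK tangentially, so RN is at right angles to NK, with radius 7.1, so the center R sits 7.1 in from both sides at R = (-50.60, -15.70). That places the tangent points at Z = (-57.70, -15.70) on WZ and N = (-50.60, -22.80) on NK. Then |FN| = |N − F| = 55.50.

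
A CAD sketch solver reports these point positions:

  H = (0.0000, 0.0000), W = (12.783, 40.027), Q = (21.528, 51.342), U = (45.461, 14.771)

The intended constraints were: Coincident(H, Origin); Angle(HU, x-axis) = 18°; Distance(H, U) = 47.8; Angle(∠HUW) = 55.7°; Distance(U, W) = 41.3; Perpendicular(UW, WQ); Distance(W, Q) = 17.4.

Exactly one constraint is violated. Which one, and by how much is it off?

Distance(W, Q) = 17.4 — off by 3.10.

H = (0.00, 0.00) ✓; HU at 18.00° ✓; |HU| = 47.80 ✓; ∠HUW = 55.70° ✓; |UW| = 41.30 ✓; ∠(UW, WQ) = 90.00° ✓; |WQ| = 14.30 ✗.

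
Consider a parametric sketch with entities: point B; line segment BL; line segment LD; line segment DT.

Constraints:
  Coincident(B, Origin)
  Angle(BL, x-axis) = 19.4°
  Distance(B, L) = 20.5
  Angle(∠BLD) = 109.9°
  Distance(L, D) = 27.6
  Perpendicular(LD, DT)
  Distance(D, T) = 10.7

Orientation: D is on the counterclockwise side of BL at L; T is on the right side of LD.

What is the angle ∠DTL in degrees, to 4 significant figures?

68.81°

B is at the origin; BL runs at 19.4° with length 20.5, so L = 20.5·(cos 19.4°, sin 19.4°) = (19.34, 6.809). ∠BLD = 109.9°, so LD runs at 19.4° + (180° − 109.9°) = 89.50° from the x-axis; with |LD| = 27.6, D = L + 27.6·(cos 89.50°, sin 89.50°) = (19.58, 34.41). LD ⟂ DT; with |DT| = 10.7 on the right of LD, T = D + 10.7·(1.000, -0.008727) = (30.28, 34.31). Then cos ∠DTL = TD·TL / (|TD||TL|), giving 68.81°.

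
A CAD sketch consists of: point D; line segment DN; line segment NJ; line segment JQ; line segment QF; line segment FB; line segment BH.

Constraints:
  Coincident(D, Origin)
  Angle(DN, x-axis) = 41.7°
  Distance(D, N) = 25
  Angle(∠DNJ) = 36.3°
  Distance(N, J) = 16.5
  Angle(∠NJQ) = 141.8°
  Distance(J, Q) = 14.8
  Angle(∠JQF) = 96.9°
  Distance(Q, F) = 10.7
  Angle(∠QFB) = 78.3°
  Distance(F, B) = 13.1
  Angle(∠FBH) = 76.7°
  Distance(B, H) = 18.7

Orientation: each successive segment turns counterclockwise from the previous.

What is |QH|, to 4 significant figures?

10.18

D is at the origin; DN runs at 41.7° with length 25.0, so N = (18.67, 16.63). ∠DNJ = 36.3° gives NJ at -174.6° from the x-axis; with |NJ| = 16.5, J = (2.239, 15.08). ∠NJQ = 141.8° gives JQ at -136.4° from the x-axis; with |JQ| = 14.8, Q = (-8.479, 4.872). ∠JQF = 96.9° gives QF at -53.30° from the x-axis; with |QF| = 10.7, F = (-2.084, -3.707). ∠QFB = 78.3° gives FB at 48.40° from the x-axis; with |FB| = 13.1, B = (6.613, 6.089). ∠FBH = 76.7° gives BH at 151.7° from the x-axis; with |BH| = 18.7, H = (-9.851, 14.95). Then |QH| = |H − Q| = 10.18.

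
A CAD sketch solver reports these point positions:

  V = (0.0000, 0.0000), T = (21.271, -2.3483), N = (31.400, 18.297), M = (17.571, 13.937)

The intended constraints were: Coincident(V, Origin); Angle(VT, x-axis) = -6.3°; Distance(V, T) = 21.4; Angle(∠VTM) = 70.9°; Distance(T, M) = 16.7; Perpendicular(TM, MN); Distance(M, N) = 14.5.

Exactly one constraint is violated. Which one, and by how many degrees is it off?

Perpendicular(TM, MN) — off by 4.70°.

V = (0.00, 0.00) ✓; VT at -6.300° ✓; |VT| = 21.40 ✓; ∠VTM = 70.90° ✓; |TM| = 16.70 ✓; ∠(TM, MN) = 85.30° ✗; |MN| = 14.50 ✓.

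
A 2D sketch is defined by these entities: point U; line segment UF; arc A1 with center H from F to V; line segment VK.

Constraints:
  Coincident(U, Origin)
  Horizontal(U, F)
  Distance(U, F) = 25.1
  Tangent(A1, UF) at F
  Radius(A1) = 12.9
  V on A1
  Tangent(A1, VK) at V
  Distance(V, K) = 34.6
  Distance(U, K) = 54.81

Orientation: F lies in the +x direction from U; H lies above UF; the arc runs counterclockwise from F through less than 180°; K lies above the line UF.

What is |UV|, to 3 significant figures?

41.1

Checks: |HV| = 12.90 ✓; ∠(HV, VK) = 90.00° ✓; |VK| = 34.60 ✓; |UK| = 54.81 ✓.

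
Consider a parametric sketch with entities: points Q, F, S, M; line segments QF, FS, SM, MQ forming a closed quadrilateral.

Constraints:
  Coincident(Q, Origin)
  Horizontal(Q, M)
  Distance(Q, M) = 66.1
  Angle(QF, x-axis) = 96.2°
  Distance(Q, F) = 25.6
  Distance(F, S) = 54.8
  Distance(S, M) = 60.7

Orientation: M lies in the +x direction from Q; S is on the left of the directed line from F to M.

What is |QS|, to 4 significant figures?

70.45

Checks: |FS| = 54.80 ✓; |SM| = 60.70 ✓.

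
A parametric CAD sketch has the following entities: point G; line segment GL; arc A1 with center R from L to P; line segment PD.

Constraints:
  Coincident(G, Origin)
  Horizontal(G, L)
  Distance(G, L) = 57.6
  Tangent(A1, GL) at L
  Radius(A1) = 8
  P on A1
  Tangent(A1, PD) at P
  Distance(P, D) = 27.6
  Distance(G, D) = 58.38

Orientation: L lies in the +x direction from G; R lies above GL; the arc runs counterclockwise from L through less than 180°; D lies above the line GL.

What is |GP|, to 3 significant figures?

65.2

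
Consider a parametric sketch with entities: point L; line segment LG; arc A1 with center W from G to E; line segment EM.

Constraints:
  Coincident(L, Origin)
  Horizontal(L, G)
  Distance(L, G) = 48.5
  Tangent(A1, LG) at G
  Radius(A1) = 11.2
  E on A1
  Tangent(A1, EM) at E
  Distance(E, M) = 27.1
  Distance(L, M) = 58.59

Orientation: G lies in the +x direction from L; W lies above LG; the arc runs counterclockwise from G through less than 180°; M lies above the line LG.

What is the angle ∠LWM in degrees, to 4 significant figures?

91.87°

L is at the origin; LG is horizontal with |LG| = 48.5 and G on the +x side, so G = (48.50, 0.000). Since A1 is tangent to LG there, WG ⟂ LG, so W = G + (0, 11.2) = (48.50, 11.20). Since WE ⟂ EM (tangency), |WM| = √(11.2² + 27.1²) = 29.32 regardless of where E sits on A1. So M lies on both circle(L, 58.59) and circle(W, 29.32); the above-LG intersection is M = (42.84, 39.97). E is the foot of the tangent from M: E = (57.83, 17.40).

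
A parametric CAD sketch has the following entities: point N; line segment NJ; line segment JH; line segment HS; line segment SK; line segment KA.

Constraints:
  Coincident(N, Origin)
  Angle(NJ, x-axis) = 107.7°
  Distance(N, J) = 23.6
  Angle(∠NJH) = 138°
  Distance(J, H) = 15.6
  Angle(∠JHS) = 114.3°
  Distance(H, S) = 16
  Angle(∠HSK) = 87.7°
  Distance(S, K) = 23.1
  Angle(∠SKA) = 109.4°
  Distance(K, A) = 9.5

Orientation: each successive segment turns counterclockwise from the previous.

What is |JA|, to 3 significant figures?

17.0

N is at the origin; NJ runs at 107.7° with length 23.6, so J = (-7.18, 22.5). ∠NJH = 138.0° gives JH at 150° from the x-axis; with |JH| = 15.6, H = (-20.6, 30.4). ∠JHS = 114.3° gives HS at -145° from the x-axis; with |HS| = 16.0, S = (-33.7, 21.1). ∠HSK = 87.7° gives SK at -52.3° from the x-axis; with |SK| = 23.1, K = (-19.6, 2.81). ∠SKA = 109.4° gives KA at 18.3° from the x-axis; with |KA| = 9.5, A = (-10.5, 5.79). Then |JA| = |A − J| = 17.0.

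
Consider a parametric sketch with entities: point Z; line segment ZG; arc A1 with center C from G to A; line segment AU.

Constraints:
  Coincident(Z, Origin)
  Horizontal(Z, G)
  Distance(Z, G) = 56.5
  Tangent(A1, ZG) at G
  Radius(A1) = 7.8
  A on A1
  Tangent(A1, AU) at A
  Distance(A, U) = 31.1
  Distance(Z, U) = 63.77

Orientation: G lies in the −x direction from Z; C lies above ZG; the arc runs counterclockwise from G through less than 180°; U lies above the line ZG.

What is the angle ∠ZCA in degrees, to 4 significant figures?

10.72°

Checks: ∠(CG, GZ) = 90.00° ✓; |CG| = 7.800 ✓; |CA| = 7.800 ✓; ∠(CA, AU) = 90.00° ✓; |AU| = 31.10 ✓; |ZU| = 63.77 ✓.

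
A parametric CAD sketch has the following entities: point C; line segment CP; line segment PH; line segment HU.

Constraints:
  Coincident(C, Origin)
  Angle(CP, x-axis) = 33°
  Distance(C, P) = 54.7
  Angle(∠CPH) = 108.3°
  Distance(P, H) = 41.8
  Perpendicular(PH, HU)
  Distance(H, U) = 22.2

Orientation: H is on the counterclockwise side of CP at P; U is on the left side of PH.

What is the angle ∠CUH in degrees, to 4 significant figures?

116.8°

C is at the origin; CP runs at 33.0° with length 54.7, so P = 54.7·(cos 33.0°, sin 33.0°) = (45.88, 29.79). ∠CPH = 108.3°, so PH runs at 33.0° + (180° − 108.3°) = 104.7° from the x-axis; with |PH| = 41.8, H = P + 41.8·(cos 104.7°, sin 104.7°) = (35.27, 70.22). PH is perpendicular to HU; with |HU| = 22.2 on the left of PH, U = H + 22.2·(-0.9673, -0.2538) = (13.79, 64.59). Then cos ∠CUH = UC·UH / (|UC||UH|), giving 116.8°.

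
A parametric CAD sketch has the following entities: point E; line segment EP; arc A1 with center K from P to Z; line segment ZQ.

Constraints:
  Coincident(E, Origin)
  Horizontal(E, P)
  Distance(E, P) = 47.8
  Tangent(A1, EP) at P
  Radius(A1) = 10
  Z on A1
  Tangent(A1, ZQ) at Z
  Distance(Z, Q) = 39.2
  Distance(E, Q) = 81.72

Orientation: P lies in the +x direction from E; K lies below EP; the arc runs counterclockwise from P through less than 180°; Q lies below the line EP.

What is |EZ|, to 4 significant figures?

44.12

Checks: |KZ| = 10.00 ✓; ∠(KZ, ZQ) = 90.00° ✓; |ZQ| = 39.20 ✓; |EQ| = 81.72 ✓.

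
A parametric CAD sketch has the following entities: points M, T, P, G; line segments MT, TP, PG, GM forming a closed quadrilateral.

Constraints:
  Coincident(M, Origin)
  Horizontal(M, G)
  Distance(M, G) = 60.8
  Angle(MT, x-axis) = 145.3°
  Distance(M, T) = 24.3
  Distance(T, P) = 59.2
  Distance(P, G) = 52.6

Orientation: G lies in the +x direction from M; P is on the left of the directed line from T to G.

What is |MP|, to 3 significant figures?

53.6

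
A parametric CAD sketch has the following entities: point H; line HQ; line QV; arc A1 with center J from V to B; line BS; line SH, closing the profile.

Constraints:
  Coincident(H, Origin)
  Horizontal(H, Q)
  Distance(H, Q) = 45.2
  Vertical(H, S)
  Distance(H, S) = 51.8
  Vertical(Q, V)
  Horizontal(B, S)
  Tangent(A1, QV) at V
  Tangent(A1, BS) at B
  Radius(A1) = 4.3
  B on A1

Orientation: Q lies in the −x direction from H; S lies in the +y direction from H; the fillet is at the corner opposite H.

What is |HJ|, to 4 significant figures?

62.68

H and S share the same x with |HS| = 51.8 and S on the +y side, so S = (0.000, 51.80). The virtual corner opposite H is at (-45.20, 51.80). A1 meets QV tangentially, so JV is at right angles to QV and since A1 is tangent to BS there, JB ⟂ BS, with radius 4.3, so the center J sits 4.3 in from both sides at J = (-40.90, 47.50). Then |HJ| = |J − H| = 62.68.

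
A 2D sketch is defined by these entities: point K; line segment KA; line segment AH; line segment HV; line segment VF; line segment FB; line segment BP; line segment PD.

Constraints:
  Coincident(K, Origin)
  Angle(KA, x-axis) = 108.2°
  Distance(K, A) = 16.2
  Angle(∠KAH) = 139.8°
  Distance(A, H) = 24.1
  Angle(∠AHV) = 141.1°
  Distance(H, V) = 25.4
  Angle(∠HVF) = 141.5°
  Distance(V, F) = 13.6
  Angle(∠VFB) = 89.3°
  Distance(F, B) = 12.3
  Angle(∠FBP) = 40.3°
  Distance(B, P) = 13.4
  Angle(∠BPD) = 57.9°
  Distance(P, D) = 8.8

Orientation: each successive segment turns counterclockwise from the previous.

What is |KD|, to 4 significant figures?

61.42

K is at the origin; KA runs at 108.2° with length 16.2, so A = (-5.060, 15.39). ∠KAH = 139.8° gives AH at 148.4° from the x-axis; with |AH| = 24.1, H = (-25.59, 28.02). ∠AHV = 141.1° gives HV at -172.7° from the x-axis; with |HV| = 25.4, V = (-50.78, 24.79). ∠HVF = 141.5° gives VF at -134.2° from the x-axis; with |VF| = 13.6, F = (-60.26, 15.04). ∠VFB = 89.3° gives FB at -43.50° from the x-axis; with |FB| = 12.3, B = (-51.34, 6.573). ∠FBP = 40.3° gives BP at 96.20° from the x-axis; with |BP| = 13.4, P = (-52.79, 19.90). ∠BPD = 57.9° gives PD at -141.7° from the x-axis; with |PD| = 8.8, D = (-59.69, 14.44). Then |KD| = |D − K| = 61.42.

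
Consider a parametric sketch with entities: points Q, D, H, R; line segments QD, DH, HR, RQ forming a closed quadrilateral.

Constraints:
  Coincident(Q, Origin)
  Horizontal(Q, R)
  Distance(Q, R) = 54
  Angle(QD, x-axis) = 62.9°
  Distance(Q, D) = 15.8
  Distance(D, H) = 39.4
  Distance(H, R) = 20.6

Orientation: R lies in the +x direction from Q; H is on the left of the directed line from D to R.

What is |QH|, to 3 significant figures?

50.1

Q is at the origin; Q and R share the same y with |QR| = 54.0 and R in +x, so R = (54.0, 0). QD runs at 62.9° with |QD| = 15.8, so D = (7.20, 14.1). H is determined by |DH| = 39.4 and |HR| = 20.6 together: it lies at the intersection of circle(D, 39.4) and circle(R, 20.6). With |DR| = 48.9, the foot of the radical line on DR is 36.0 from D and the perpendicular offset is √(39.4² − 36.0²) = 16.1. Taking the left-of-DR solution: H = (46.3, 19.1).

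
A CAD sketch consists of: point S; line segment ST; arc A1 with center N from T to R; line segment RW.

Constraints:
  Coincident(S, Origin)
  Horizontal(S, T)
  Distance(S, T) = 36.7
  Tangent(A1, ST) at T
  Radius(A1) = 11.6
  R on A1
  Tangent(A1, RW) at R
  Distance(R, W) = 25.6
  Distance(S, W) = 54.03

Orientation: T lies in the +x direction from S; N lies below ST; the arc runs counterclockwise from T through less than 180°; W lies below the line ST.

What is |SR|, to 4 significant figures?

30.83

Checks: |NT| = 11.60 ✓; |NR| = 11.60 ✓; ∠(NR, RW) = 90.00° ✓; |RW| = 25.60 ✓; |SW| = 54.03 ✓.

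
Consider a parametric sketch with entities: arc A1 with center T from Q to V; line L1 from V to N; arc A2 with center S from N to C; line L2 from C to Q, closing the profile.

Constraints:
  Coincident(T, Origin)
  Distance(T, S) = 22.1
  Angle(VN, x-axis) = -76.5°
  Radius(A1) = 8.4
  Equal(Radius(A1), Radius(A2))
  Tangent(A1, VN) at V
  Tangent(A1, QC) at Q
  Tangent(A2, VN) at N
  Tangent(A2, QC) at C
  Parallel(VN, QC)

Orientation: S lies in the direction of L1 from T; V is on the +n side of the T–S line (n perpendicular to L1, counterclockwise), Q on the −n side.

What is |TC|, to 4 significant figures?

23.64

The slot axis is L1's direction at -76.5°, so u = (cos -76.5°, sin -76.5°) = (0.2334, -0.9724) and n = (−sin -76.5°, cos -76.5°) = (0.9724, 0.2334). T is at the origin and S lies 22.1 along u from T, so S = 22.1·u = (5.159, -21.49). Tangency of A1 to both parallel lines with radius 8.4 puts V and Q at T ± 8.4·n: V = (8.168, 1.961), Q = (-8.168, -1.961). Equal radii place N and C the same way about S: N = S + 8.4·n = (13.33, -19.53), C = S − 8.4·n = (-3.009, -23.45). Then |TC| = |C − T| = 23.64.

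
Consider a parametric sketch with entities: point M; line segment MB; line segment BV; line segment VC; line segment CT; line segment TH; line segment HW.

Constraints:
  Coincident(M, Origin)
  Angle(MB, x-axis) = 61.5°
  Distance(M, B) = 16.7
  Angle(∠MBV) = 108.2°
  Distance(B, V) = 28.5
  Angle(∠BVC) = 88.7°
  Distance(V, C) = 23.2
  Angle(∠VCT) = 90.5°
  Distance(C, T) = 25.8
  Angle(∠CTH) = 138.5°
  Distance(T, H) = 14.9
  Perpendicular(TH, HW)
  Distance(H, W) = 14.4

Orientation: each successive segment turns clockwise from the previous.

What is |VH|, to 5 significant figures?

39.479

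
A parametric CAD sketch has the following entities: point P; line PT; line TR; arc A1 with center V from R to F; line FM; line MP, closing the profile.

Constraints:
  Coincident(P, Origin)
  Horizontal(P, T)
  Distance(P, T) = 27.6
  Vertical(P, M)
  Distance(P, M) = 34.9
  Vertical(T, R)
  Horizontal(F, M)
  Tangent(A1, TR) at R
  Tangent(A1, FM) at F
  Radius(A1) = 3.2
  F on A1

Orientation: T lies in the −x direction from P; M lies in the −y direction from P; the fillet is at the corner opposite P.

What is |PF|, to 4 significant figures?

42.58

P is at the origin; P and T share the same y with |PT| = 27.6 and T on the −x side, so T = (-27.60, 0.000). P and M share the same x with |PM| = 34.9 and M on the −y side, so M = (0.000, -34.90). The virtual corner opposite P is at (-27.60, -34.90). Tangency of A1 to TR means the radius VR is perpendicular to TR and tangency of A1 to FM means the radius VF is perpendicular to FM, with radius 3.2, so the center V sits 3.2 in from both sides at V = (-24.40, -31.70). That places the tangent points at R = (-27.60, -31.70) on TR and F = (-24.40, -34.90) on FM. Then |PF| = |F − P| = 42.58.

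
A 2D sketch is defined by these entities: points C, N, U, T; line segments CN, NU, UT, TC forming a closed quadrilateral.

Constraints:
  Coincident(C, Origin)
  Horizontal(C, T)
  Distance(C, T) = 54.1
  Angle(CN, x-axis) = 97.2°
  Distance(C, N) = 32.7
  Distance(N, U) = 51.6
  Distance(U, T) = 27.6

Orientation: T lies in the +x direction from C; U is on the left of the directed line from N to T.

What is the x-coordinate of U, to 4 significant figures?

47.18

C is at the origin; C and T share the same y with |CT| = 54.1 and T in +x, so T = (54.1, 0). CN runs at 97.2° with |CN| = 32.7, so N = (-4.098, 32.44). U is determined by |NU| = 51.6 and |UT| = 27.6 together: it lies at the intersection of circle(N, 51.6) and circle(T, 27.6). With |NT| = 66.63, the foot of the radical line on NT is 47.58 from N and the perpendicular offset is √(51.6² − 47.58²) = 19.97. Taking the left-of-NT solution: U = (47.18, 26.72).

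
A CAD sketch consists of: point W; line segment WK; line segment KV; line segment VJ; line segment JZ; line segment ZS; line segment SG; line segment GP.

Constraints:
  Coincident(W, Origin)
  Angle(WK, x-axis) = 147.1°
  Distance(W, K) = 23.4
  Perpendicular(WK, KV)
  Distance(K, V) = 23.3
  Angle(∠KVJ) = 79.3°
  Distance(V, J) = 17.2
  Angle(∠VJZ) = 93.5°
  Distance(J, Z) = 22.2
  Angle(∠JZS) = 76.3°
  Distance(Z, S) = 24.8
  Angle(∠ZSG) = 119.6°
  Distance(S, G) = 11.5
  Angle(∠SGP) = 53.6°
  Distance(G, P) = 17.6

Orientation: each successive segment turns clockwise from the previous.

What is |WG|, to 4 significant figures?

38.78

∠JZS = 76.3° gives ZS at 126.2° from the x-axis; with |ZS| = 24.8, S = (-23.48, 23.44). ∠ZSG = 119.6° gives SG at 65.80° from the x-axis; with |SG| = 11.5, G = (-18.77, 33.93). Then |WG| = |G − W| = 38.78.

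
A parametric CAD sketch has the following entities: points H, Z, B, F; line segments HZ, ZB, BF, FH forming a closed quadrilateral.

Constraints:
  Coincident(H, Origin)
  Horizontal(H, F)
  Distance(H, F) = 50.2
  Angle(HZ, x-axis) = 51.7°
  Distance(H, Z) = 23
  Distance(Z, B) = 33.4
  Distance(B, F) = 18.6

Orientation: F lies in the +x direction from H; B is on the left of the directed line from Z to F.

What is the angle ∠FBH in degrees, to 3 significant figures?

76.7°

Checks: |ZB| = 33.40 ✓; |BF| = 18.60 ✓.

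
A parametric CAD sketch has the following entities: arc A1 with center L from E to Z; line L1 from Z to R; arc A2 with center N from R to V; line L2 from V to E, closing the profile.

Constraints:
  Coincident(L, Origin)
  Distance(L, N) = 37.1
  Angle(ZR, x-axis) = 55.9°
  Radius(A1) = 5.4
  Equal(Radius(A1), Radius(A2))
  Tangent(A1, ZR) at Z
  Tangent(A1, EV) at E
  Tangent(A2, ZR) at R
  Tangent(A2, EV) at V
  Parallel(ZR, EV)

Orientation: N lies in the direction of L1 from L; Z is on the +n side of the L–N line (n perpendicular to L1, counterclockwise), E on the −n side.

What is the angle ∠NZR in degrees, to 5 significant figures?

8.2814°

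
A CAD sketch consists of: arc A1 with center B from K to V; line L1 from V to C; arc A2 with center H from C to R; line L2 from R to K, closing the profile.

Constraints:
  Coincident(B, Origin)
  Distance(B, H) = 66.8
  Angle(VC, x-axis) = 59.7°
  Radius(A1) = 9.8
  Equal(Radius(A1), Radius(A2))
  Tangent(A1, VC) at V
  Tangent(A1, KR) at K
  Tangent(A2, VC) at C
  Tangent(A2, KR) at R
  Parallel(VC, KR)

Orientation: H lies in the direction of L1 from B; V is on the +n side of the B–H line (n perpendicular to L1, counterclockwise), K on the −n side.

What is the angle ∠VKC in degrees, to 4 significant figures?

73.65°

The slot axis is L1's direction at 59.7°, so u = (cos 59.7°, sin 59.7°) = (0.5045, 0.8634) and n = (−sin 59.7°, cos 59.7°) = (-0.8634, 0.5045). B is at the origin and H lies 66.8 along u from B, so H = 66.8·u = (33.70, 57.67). Tangency of A1 to both parallel lines with radius 9.8 puts V and K at B ± 9.8·n: V = (-8.461, 4.944), K = (8.461, -4.944). Equal radii place C and R the same way about H: C = H + 9.8·n = (25.24, 62.62), R = H − 9.8·n = (42.16, 52.73). Then cos ∠VKC = KV·KC / (|KV||KC|), giving 73.65°.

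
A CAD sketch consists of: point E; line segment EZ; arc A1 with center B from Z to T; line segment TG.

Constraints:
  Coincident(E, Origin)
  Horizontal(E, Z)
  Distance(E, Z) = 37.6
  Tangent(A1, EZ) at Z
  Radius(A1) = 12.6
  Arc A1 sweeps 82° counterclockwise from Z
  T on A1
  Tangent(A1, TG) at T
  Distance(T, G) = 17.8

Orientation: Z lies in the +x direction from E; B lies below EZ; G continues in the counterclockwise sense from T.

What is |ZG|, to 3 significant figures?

32.2

E is at the origin; EZ is horizontal with |EZ| = 37.6 and Z on the +x side, so Z = (37.6, 0.00). The tangent condition forces BZ to be normal to EZ, so B = Z + (0, -12.6) = (37.6, -12.6). On A1, Z sits at bearing 90° from B; an 82° counterclockwise sweep puts T at bearing 172°, so T = B + 12.6·(cos 172°, sin 172°) = (25.1, -10.8). The tangent condition forces BT to be normal to TG, so TG runs along (−sin 172°, cos 172°); with |TG| = 17.8, G = (22.6, -28.5). Then |ZG| = |G − Z| = 32.2.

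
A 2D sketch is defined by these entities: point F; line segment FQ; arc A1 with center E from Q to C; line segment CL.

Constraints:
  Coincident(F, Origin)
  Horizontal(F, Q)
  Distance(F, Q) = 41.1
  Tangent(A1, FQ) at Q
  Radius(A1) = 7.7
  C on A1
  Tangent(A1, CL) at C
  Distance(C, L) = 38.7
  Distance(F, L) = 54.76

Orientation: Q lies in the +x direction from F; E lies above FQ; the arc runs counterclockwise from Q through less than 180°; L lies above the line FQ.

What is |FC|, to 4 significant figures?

49.24

Checks: F = (0.00, 0.00) ✓; |EC| = 7.700 ✓; ∠(EC, CL) = 90.00° ✓; |CL| = 38.70 ✓; |FL| = 54.76 ✓.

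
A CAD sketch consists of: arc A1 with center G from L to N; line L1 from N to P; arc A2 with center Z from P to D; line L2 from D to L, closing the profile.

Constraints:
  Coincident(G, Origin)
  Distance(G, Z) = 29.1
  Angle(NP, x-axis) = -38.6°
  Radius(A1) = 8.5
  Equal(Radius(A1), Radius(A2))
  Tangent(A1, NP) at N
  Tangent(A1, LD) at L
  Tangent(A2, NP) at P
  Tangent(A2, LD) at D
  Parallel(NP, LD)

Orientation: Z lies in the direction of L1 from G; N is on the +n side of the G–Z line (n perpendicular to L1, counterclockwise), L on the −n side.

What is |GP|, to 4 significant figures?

30.32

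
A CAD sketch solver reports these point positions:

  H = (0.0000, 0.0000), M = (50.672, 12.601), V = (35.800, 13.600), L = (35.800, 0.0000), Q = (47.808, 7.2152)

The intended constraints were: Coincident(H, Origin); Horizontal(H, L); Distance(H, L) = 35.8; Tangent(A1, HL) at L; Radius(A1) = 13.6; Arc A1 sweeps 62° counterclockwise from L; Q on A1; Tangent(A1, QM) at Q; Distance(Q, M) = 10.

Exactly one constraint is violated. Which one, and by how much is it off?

Distance(Q, M) = 10 — off by 3.90.

H = (0.00, 0.00) ✓; H.y = 0.00, L.y = 0.00 ✓; |HL| = 35.80 ✓; ∠(VL, LH) = 90.00° ✓; |VL| = 13.60 ✓; bearing(V→Q) − bearing(V→L) = 62.00° ✓; |VQ| = 13.60 ✓; ∠(VQ, QM) = 90.00° ✓; |QM| = 6.100 ✗.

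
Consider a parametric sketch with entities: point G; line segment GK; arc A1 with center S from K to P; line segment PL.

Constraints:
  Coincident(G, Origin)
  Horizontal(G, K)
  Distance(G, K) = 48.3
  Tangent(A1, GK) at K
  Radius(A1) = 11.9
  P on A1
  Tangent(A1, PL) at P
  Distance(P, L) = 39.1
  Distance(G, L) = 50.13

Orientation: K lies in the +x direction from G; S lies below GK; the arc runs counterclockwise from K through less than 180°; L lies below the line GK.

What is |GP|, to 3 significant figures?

38.0

G is at the origin; GK is horizontal with |GK| = 48.3 and K on the +x side, so K = (48.3, 0.00). Since A1 is tangent to GK there, SK ⟂ GK, so S = K + (0, -11.9) = (48.3, -11.9). Since SP ⟂ PL (tangency), |SL| = √(11.9² + 39.1²) = 40.9 regardless of where P sits on A1. So L lies on both circle(G, 50.13) and circle(S, 40.9); the below-GK intersection is L = (23.4, -44.3). P is the foot of the tangent from L: P = (37.2, -7.72).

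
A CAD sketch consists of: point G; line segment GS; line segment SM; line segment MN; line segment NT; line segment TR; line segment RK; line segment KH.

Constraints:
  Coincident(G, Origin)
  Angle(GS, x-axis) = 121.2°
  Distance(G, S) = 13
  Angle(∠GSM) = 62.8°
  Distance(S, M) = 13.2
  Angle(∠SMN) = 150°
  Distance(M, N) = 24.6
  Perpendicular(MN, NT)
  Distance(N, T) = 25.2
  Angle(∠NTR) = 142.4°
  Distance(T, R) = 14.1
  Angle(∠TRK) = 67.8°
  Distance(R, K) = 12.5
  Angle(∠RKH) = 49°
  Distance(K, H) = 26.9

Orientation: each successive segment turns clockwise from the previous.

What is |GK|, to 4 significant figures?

15.70

∠NTR = 142.4° gives TR at -153.6° from the x-axis; with |TR| = 14.1, R = (4.867, -27.66). ∠TRK = 67.8° gives RK at 94.20° from the x-axis; with |RK| = 12.5, K = (3.952, -15.20). Then |GK| = |K − G| = 15.70.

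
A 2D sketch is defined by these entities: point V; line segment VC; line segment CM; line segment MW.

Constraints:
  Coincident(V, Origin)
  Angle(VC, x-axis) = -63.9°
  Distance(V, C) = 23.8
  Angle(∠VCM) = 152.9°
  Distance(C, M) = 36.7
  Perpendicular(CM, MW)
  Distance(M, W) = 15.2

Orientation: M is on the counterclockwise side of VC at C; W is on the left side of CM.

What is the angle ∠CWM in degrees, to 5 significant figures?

67.502°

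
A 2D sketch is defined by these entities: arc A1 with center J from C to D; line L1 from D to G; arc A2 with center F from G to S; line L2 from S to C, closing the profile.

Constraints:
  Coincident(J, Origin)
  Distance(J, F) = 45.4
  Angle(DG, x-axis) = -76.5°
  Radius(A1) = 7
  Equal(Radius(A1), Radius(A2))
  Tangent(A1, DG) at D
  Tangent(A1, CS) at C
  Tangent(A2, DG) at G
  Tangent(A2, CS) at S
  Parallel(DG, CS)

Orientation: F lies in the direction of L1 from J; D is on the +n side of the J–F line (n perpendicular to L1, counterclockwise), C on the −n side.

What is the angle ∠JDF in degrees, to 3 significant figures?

81.2°

J is at the origin and F lies 45.4 along u from J, so F = 45.4·u = (10.6, -44.1). Tangency of A1 to both parallel lines with radius 7.0 puts D and C at J ± 7.0·n: D = (6.81, 1.63), C = (-6.81, -1.63). Then cos ∠JDF = DJ·DF / (|DJ||DF|), giving 81.2°.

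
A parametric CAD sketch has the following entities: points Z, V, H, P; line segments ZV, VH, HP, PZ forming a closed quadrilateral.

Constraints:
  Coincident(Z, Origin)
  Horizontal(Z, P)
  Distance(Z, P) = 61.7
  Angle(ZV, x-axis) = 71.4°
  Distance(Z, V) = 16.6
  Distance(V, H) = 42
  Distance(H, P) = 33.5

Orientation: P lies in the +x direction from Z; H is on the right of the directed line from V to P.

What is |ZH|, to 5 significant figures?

36.313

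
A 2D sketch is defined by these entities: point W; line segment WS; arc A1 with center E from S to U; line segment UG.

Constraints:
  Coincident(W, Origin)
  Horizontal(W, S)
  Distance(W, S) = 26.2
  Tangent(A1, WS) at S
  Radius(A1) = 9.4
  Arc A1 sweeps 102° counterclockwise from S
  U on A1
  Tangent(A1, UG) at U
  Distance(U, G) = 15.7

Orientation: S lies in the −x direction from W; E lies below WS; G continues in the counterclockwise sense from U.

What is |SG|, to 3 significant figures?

27.4

On A1, S sits at bearing 90° from E; a 102° counterclockwise sweep puts U at bearing 192°, so U = E + 9.4·(cos 192°, sin 192°) = (-35.4, -11.4). Since A1 is tangent to UG there, EU ⟂ UG, so UG runs along (−sin 192°, cos 192°); with |UG| = 15.7, G = (-32.1, -26.7). Then |SG| = |G − S| = 27.4.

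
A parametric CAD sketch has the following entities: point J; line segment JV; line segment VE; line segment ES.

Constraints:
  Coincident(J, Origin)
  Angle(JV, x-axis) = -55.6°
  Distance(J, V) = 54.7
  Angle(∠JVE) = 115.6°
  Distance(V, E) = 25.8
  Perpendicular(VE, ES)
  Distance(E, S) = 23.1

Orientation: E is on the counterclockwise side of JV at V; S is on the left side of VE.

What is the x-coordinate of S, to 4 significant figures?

52.87

J is at the origin; JV runs at -55.6° with length 54.7, so V = 54.7·(cos -55.6°, sin -55.6°) = (30.90, -45.13). ∠JVE = 115.6°, so VE runs at -55.6° + (180° − 115.6°) = 8.800° from the x-axis; with |VE| = 25.8, E = V + 25.8·(cos 8.800°, sin 8.800°) = (56.40, -41.19). VE is perpendicular to ES; with |ES| = 23.1 on the left of VE, S = E + 23.1·(-0.1530, 0.9882) = (52.87, -18.36). So S.x = 52.87.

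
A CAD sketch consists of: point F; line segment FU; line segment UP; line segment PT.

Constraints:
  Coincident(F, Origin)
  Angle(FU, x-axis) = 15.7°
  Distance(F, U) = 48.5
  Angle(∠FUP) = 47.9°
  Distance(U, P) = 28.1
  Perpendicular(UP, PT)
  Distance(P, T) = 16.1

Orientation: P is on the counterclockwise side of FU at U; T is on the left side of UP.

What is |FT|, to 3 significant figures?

20.4

∠FUP = 47.9°, so UP runs at 15.7° + (180° − 47.9°) = 148° from the x-axis; with |UP| = 28.1, P = U + 28.1·(cos 148°, sin 148°) = (22.9, 28.1). UP is perpendicular to PT; with |PT| = 16.1 on the left of UP, T = P + 16.1·(-0.533, -0.846) = (14.3, 14.5). Then |FT| = |T − F| = 20.4.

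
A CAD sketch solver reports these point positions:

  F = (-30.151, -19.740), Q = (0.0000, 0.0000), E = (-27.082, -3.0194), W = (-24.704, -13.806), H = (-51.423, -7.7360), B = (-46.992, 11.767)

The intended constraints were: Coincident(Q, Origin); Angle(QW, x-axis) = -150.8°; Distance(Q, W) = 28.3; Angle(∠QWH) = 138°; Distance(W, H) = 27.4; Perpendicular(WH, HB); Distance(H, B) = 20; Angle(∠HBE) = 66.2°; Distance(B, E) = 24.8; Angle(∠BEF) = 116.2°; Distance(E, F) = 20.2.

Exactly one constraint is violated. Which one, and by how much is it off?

Distance(E, F) = 20.2 — off by 3.20.

Q = (0.00, 0.00) ✓; QW at -150.8° ✓; |QW| = 28.30 ✓; ∠QWH = 138.0° ✓; |WH| = 27.40 ✓; ∠(WH, HB) = 90.00° ✓; |HB| = 20.00 ✓; ∠HBE = 66.20° ✓; |BE| = 24.80 ✓; ∠BEF = 116.2° ✓; |EF| = 17.00 ✗.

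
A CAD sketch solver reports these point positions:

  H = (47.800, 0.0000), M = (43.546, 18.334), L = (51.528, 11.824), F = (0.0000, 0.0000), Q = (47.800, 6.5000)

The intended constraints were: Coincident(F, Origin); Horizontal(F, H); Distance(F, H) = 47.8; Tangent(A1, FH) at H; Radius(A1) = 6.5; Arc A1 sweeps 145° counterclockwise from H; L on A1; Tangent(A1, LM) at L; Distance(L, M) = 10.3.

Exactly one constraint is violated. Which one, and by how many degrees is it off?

Tangent(A1, LM) at L — off by 4.20°.

F = (0.00, 0.00) ✓; F.y = 0.00, H.y = 0.00 ✓; |FH| = 47.80 ✓; ∠(QH, HF) = 90.00° ✓; |QH| = 6.500 ✓; bearing(Q→L) − bearing(Q→H) = 145.0° ✓; |QL| = 6.499 ✓; ∠(QL, LM) = 94.20° ✗; |LM| = 10.30 ✓.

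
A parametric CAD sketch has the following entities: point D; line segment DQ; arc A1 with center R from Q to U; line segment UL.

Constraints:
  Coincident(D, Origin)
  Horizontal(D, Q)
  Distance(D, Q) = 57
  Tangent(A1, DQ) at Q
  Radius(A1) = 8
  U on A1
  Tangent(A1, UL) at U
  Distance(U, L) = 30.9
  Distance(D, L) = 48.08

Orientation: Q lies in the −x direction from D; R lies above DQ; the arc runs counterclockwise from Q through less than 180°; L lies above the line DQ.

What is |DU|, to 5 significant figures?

50.054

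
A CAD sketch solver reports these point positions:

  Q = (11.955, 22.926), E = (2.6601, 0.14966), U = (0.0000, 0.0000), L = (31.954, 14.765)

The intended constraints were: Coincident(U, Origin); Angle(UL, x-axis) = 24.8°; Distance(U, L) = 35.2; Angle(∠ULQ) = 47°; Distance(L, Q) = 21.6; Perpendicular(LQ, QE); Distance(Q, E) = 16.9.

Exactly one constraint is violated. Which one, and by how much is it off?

Distance(Q, E) = 16.9 — off by 7.70.

U = (0.00, 0.00) ✓; UL at 24.80° ✓; |UL| = 35.20 ✓; ∠ULQ = 47.00° ✓; |LQ| = 21.60 ✓; ∠(LQ, QE) = 90.00° ✓; |QE| = 24.60 ✗.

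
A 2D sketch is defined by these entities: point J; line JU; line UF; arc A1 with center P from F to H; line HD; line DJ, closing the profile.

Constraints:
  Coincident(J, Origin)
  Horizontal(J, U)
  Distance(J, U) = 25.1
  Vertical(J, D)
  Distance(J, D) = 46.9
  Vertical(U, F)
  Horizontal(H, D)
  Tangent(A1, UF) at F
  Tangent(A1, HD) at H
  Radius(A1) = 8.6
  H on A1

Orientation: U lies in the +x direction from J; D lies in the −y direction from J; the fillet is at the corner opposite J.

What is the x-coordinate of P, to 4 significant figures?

16.50

J is at the origin; JU is horizontal with |JU| = 25.1 and U on the +x side, so U = (25.10, 0.000). J and D share the same x with |JD| = 46.9 and D on the −y side, so D = (0.000, -46.90). The virtual corner opposite J is at (25.10, -46.90). Since A1 is tangent to UF there, PF ⟂ UF and the tangent condition forces PH to be normal to HD, with radius 8.6, so the center P sits 8.6 in from both sides at P = (16.50, -38.30). So P.x = 16.50.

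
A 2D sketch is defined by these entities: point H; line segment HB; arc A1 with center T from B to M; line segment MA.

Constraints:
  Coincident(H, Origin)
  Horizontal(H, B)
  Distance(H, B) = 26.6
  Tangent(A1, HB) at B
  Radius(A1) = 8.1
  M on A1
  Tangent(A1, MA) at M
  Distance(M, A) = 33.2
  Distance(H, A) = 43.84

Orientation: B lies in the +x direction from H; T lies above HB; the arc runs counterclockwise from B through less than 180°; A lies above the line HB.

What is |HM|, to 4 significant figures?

35.71

Checks: ∠(TB, BH) = 90.00° ✓; |TB| = 8.100 ✓; |TM| = 8.100 ✓; ∠(TM, MA) = 90.00° ✓; |MA| = 33.20 ✓; |HA| = 43.84 ✓.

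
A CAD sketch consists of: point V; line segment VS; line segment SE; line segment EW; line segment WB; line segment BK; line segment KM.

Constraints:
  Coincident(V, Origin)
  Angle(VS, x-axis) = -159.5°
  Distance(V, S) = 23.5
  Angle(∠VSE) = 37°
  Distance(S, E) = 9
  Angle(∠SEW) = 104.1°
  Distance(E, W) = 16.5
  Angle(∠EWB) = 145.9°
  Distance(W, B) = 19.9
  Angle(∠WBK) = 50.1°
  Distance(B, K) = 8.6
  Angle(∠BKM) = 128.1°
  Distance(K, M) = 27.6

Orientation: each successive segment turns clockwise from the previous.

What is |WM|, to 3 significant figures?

14.4

V is at the origin; VS runs at -159.5° with length 23.5, so S = (-22.0, -8.23). ∠VSE = 37.0° gives SE at 57.5° from the x-axis; with |SE| = 9.0, E = (-17.2, -0.639). ∠SEW = 104.1° gives EW at -18.4° from the x-axis; with |EW| = 16.5, W = (-1.52, -5.85). ∠EWB = 145.9° gives WB at -52.5° from the x-axis; with |WB| = 19.9, B = (10.6, -21.6). ∠WBK = 50.1° gives BK at 178° from the x-axis; with |BK| = 8.6, K = (2.00, -21.3). ∠BKM = 128.1° gives KM at 126° from the x-axis; with |KM| = 27.6, M = (-14.1, 1.14). Then |WM| = |M − W| = 14.4.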